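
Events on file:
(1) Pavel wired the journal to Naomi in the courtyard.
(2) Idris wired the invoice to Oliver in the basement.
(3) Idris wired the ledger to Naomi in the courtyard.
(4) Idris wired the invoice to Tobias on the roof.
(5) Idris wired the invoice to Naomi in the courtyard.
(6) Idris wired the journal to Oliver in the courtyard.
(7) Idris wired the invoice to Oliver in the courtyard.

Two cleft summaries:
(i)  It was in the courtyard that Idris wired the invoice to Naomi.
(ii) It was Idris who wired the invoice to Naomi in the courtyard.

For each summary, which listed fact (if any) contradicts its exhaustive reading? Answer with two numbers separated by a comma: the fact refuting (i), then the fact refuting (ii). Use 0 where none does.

0, 0

Summary (i) focuses "in the courtyard" (the setting); background Idris as agent and the invoice as thing and Naomi as recipient. No fact matches that background with a different setting, so 0.
Summary (ii) focuses "Idris" (the agent); background the invoice as thing and Naomi as recipient and in the courtyard as setting. No fact matches that background with a different agent, so 0.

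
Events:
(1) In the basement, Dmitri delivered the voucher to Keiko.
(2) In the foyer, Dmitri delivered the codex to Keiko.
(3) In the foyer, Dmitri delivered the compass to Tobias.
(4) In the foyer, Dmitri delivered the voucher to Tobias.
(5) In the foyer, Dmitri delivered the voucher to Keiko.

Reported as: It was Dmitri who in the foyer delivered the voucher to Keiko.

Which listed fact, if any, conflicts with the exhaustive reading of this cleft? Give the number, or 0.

Focus of the cleft: "Dmitri" (the agent). Presupposed background: same thing, recipient, setting (the voucher / Keiko / in the foyer).
The exhaustive reading says no other agent fits that background.
Every other fact differs from the presupposition on some backgrounded slot, so none challenges the exhaustivity.

0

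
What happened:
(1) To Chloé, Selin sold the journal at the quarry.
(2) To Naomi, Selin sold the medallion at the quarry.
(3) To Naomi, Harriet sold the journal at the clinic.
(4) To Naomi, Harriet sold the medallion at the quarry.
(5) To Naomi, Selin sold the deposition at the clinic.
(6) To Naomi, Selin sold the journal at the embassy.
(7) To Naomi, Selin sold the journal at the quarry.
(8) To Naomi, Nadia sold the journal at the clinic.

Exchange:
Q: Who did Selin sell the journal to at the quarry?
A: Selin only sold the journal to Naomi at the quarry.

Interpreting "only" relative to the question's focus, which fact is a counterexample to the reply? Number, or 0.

1

The question "Who did ... to ...?" targets the recipient, so in the reply the focus falls on "Naomi".
So "only" ranges over recipients; the rest (agent = Selin, thing = the journal, setting = at the quarry) is presupposed.
Fact (1) keeps agent = Selin, thing = the journal, setting = at the quarry but has recipient = Chloé; that refutes the reply.
(Fact (2) would refute a reading with focus on the thing — but that is not what the question asks.)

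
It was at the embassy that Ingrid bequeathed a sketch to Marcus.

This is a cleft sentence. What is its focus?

In an it-cleft "It was X that/who ...", the clefted constituent X is the focus; the that/who-clause expresses the presupposed open proposition.
Here the focus is "at the embassy". The backgrounded (presupposed) material includes "Ingrid", "a sketch" and "to Marcus".

at the embassy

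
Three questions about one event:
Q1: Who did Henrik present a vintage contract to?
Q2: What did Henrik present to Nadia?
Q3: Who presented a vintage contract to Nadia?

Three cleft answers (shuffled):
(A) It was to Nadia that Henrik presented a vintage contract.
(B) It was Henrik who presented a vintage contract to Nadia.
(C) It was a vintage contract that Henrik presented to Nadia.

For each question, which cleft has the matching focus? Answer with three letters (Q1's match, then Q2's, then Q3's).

Q1 asks about the recipient; cleft (A) focuses "to Nadia", which is the recipient — so Q1 → A.
Q2 asks about the direct object; cleft (C) focuses "a vintage contract", which is the direct object — so Q2 → C.
Q3 asks about the subject (agent); cleft (B) focuses "Henrik", which is the subject (agent) — so Q3 → B.
Mapping: Q1→A, Q2→C, Q3→B.

ACB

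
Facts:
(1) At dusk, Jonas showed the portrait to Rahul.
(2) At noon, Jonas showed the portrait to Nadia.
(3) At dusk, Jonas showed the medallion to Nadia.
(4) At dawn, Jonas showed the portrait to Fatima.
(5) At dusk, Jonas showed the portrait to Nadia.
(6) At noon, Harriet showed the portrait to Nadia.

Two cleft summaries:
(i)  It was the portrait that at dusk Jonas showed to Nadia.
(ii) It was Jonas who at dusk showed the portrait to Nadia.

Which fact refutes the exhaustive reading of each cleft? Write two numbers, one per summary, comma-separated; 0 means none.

Summary (i) focuses "the portrait" (the thing); background same agent, recipient, setting (Jonas / Nadia / at dusk). Fact (3) matches that background with thing = the medallion — refutes (i).
Summary (ii) focuses "Jonas" (the agent); background same thing, recipient, setting (the portrait / Nadia / at dusk). No fact matches that background with a different agent, so 0.

3, 0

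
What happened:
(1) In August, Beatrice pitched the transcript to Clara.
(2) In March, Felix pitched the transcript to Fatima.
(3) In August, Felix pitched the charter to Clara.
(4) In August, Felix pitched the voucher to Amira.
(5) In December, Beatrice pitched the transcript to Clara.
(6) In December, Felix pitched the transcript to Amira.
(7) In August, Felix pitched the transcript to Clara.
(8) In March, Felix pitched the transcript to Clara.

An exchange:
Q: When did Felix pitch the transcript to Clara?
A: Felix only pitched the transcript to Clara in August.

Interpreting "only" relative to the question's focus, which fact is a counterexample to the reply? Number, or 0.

The question "When did ...?" targets the setting, so in the reply the focus falls on "in August".
"Only" then excludes alternative settings while the background — Felix as agent and the transcript as thing and Clara as recipient — is held fixed.
Fact (8) shares the background with a different setting (in March) — counterexample.
(Fact (3) would refute a reading with focus on the thing — but that is not what the question asks.)

8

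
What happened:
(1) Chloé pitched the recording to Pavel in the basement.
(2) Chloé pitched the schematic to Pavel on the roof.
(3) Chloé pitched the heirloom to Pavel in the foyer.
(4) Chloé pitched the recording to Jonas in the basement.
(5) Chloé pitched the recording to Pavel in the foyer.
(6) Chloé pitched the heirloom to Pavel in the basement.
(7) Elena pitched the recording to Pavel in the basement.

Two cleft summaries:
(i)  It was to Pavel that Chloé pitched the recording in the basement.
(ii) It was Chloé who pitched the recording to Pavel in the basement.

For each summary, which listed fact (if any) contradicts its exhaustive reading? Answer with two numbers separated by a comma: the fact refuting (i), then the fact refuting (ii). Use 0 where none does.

(i): focus "Pavel". Looking for agent = Chloé, thing = the recording, setting = in the basement with some other recipient — fact (4) has Jonas there. Refuted.
(ii): focus "Chloé". Looking for thing = the recording, recipient = Pavel, setting = in the basement with some other agent — fact (7) has Elena there. Refuted.

4, 7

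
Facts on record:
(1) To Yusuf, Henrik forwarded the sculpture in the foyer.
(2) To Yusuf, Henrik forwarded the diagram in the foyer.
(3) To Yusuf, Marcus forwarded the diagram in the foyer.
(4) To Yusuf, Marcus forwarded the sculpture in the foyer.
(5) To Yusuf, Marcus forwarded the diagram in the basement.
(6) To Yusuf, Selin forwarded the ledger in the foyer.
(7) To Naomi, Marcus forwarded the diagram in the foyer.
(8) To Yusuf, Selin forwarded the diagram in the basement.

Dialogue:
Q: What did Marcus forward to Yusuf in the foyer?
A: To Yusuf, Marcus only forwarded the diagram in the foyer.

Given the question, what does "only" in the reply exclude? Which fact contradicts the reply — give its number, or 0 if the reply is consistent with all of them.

Answering "What did ...?" puts focus on the thing — here, "the diagram".
So "only" ranges over things; the rest (agent = Marcus, recipient = Yusuf, setting = in the foyer) is presupposed.
Fact (4) keeps agent = Marcus, recipient = Yusuf, setting = in the foyer but has thing = the sculpture; that refutes the reply.
(Fact (5) would refute a reading with focus on the setting — but that is not what the question asks.)

4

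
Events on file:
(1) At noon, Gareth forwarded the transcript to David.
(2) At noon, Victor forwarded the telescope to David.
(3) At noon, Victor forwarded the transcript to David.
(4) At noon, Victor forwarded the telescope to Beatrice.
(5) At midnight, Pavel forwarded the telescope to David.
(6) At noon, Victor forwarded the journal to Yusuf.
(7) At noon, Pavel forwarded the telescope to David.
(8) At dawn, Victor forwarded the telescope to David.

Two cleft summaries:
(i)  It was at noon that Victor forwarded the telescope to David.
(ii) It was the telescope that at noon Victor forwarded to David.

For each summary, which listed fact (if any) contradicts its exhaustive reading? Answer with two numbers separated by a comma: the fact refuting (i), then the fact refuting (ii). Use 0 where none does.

Summary (i) focuses "at noon" (the setting); background same agent, thing, recipient (Victor / the telescope / David). Fact (8) matches that background with setting = at dawn — refutes (i).
Summary (ii) focuses "the telescope" (the thing); background same agent, recipient, setting (Victor / David / at noon). Fact (3) matches that background with thing = the transcript — refutes (ii).

8, 3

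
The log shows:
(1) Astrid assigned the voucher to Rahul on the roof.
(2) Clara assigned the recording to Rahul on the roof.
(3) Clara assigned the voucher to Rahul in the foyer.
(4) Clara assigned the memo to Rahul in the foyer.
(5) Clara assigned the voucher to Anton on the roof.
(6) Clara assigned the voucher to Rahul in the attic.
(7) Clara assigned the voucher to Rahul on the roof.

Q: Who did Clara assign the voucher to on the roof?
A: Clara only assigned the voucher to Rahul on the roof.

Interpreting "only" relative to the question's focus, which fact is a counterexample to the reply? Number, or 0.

5

Answering "Who did ... to ...?" puts focus on the recipient — here, "Rahul".
"Only" then excludes alternative recipients while the background — Clara as agent and the voucher as thing and on the roof as setting — is held fixed.
Fact (5) keeps Clara as agent and the voucher as thing and on the roof as setting but has recipient = Anton; that refutes the reply.
(Fact (3) would refute a reading with focus on the setting — but that is not what the question asks.)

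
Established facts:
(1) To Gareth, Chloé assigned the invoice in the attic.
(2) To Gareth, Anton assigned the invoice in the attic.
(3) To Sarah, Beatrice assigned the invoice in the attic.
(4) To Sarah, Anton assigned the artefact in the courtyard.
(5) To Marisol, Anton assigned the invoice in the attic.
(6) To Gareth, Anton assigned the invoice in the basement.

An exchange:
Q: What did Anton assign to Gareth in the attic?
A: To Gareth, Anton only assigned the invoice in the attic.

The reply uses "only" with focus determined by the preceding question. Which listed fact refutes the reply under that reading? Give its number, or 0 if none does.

0

The question "What did ...?" targets the thing, so in the reply the focus falls on "the invoice".
"Only" then excludes alternative things while the background — Anton as agent and Gareth as recipient and in the attic as setting — is held fixed.
No listed fact shares that background with another thing. Nothing contradicts the reply.
(Fact (5) would refute a reading with focus on the recipient — but that is not what the question asks.)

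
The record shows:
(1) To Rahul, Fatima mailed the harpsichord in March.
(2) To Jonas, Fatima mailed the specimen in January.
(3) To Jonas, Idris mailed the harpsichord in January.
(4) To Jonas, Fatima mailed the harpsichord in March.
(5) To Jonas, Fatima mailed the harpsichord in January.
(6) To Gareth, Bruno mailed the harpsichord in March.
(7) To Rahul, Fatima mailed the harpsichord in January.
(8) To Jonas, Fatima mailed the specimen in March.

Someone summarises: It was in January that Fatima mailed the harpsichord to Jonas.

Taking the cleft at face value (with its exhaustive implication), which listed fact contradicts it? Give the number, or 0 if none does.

4

The cleft puts "in January" in focus and presupposes the open proposition with Fatima as agent and the harpsichord as thing and Jonas as recipient.
Exhaustivity: in January is the only setting satisfying that background.
But fact (4) also has Fatima as agent and the harpsichord as thing and Jonas as recipient, with setting = in March — so the exhaustive reading fails.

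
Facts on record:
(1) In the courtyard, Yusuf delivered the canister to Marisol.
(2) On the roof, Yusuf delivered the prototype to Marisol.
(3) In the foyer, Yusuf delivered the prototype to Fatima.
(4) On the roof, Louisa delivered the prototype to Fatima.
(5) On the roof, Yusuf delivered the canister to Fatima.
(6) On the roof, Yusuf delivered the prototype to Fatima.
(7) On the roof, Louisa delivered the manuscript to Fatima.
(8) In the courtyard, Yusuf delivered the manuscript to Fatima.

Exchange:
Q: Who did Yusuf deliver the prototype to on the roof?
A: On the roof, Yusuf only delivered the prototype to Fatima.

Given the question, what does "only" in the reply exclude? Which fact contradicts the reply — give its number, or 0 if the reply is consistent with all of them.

The question "Who did ... to ...?" targets the recipient, so in the reply the focus falls on "Fatima".
So "only" ranges over recipients; the rest (agent = Yusuf, thing = the prototype, setting = on the roof) is presupposed.
Fact (2) keeps agent = Yusuf, thing = the prototype, setting = on the roof but has recipient = Marisol; that refutes the reply.
(Fact (3) would refute a reading with focus on the setting — but that is not what the question asks.)

2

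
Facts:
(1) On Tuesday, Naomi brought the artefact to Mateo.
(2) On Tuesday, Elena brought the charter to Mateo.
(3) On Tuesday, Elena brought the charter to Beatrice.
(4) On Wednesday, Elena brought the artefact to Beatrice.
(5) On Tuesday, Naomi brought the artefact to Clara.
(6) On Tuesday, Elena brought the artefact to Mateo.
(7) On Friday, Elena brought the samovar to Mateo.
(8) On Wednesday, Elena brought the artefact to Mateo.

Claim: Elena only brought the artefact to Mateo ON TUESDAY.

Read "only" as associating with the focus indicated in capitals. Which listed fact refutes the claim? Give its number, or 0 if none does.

8

The capitals mark "on Tuesday" as focus. So "only" rules out other settings, with the rest (Elena as agent and the artefact as thing and Mateo as recipient) as background.
Fact (8) matches on Elena as agent and the artefact as thing and Mateo as recipient, but has setting = on Wednesday instead. That refutes the claim.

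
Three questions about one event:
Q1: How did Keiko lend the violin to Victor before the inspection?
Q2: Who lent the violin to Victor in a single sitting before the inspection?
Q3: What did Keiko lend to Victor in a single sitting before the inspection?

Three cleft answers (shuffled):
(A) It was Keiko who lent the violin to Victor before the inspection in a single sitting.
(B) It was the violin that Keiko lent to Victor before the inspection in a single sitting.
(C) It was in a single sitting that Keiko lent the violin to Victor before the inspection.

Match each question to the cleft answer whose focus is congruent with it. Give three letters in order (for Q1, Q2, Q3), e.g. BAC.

CAB

Q1 asks about the manner; cleft (C) focuses "in a single sitting", which is the manner — so Q1 → C.
Q2 asks about the subject (agent); cleft (A) focuses "Keiko", which is the subject (agent) — so Q2 → A.
Q3 asks about the direct object; cleft (B) focuses "the violin", which is the direct object — so Q3 → B.
Mapping: Q1→C, Q2→A, Q3→B.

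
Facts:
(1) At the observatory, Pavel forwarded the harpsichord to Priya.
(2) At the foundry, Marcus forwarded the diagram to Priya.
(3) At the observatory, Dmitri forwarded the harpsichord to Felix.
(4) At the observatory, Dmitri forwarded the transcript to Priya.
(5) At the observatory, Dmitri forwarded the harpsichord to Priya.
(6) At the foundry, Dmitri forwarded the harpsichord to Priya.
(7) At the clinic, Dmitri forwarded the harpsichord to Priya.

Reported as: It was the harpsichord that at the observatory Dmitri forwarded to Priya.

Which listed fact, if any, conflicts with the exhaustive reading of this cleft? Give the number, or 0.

The cleft puts "the harpsichord" in focus and presupposes the open proposition with Dmitri as agent and Priya as recipient and at the observatory as setting.
The exhaustive reading says no other thing fits that background.
But fact (4) also has Dmitri as agent and Priya as recipient and at the observatory as setting, with thing = the transcript — so the exhaustive reading fails.

4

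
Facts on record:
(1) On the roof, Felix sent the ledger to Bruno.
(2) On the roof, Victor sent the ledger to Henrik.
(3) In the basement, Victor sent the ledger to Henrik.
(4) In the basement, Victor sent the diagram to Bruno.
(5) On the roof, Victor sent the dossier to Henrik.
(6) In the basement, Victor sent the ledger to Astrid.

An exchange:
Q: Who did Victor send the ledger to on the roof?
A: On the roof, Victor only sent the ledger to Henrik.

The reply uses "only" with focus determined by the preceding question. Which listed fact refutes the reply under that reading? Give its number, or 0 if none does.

Answering "Who did ... to ...?" puts focus on the recipient — here, "Henrik".
So "only" ranges over recipients; the rest (agent = Victor, thing = the ledger, setting = on the roof) is presupposed.
No fact keeps agent = Victor, thing = the ledger, setting = on the roof while changing the recipient; every other fact differs on something backgrounded. The reply stands.
(Fact (3) would refute a reading with focus on the setting — but that is not what the question asks.)

0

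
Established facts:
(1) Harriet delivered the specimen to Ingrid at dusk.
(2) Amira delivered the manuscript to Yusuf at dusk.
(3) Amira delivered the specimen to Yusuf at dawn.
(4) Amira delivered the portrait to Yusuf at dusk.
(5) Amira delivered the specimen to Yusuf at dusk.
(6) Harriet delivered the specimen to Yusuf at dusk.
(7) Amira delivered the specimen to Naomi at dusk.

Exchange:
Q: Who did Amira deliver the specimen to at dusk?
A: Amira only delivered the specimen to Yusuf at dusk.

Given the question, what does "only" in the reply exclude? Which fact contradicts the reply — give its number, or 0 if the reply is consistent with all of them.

7

The question "Who did ... to ...?" targets the recipient, so in the reply the focus falls on "Yusuf".
"Only" then excludes alternative recipients while the background — Amira as agent and the specimen as thing and at dusk as setting — is held fixed.
Fact (7) keeps Amira as agent and the specimen as thing and at dusk as setting but has recipient = Naomi; that refutes the reply.
(Fact (2) would refute a reading with focus on the thing — but that is not what the question asks.)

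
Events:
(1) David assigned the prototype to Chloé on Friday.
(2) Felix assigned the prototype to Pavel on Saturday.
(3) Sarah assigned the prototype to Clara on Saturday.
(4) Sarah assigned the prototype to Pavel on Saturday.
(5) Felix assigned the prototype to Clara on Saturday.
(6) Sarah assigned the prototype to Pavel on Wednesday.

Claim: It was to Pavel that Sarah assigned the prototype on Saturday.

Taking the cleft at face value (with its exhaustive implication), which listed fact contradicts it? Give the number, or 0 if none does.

Focus of the cleft: "Pavel" (the recipient). Presupposed background: agent = Sarah, thing = the prototype, setting = on Saturday.
The exhaustive reading says no other recipient fits that background.
But fact (3) also has agent = Sarah, thing = the prototype, setting = on Saturday, with recipient = Clara — so the exhaustive reading fails.

3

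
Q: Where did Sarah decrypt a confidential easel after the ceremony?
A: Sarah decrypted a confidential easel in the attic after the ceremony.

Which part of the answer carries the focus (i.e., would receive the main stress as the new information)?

The wh-word "where" asks about the location.
In the answer, "Sarah", "a confidential easel" and "after the ceremony" are given — repeated from the question.
The constituent filling the location gap is "in the attic"; that is the focus and would carry nuclear stress.

in the attic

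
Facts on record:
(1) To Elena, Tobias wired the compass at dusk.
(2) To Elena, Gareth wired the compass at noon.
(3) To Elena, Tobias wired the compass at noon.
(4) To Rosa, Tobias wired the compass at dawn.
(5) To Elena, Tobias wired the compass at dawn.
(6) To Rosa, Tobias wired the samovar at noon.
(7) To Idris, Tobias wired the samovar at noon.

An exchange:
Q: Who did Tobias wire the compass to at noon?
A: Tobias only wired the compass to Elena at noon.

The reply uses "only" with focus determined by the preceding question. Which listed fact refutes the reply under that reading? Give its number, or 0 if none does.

Answering "Who did ... to ...?" puts focus on the recipient — here, "Elena".
So "only" ranges over recipients; the rest (agent = Tobias, thing = the compass, setting = at noon) is presupposed.
No listed fact shares that background with another recipient. Nothing contradicts the reply.
(Fact (1) would refute a reading with focus on the setting — but that is not what the question asks.)

0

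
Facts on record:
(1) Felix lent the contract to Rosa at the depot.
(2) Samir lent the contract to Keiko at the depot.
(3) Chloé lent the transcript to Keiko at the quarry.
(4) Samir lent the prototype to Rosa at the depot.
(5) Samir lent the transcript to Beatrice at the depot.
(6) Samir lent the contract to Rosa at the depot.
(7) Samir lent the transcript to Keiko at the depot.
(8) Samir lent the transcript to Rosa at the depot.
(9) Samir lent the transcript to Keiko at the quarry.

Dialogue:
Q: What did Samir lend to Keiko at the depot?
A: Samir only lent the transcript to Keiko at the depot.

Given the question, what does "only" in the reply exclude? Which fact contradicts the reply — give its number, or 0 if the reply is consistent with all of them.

The question "What did ...?" targets the thing, so in the reply the focus falls on "the transcript".
"Only" then excludes alternative things while the background — same agent, recipient, setting (Samir / Keiko / at the depot) — is held fixed.
Fact (2) shares the background with a different thing (the contract) — counterexample.
(Fact (9) would refute a reading with focus on the setting — but that is not what the question asks.)

2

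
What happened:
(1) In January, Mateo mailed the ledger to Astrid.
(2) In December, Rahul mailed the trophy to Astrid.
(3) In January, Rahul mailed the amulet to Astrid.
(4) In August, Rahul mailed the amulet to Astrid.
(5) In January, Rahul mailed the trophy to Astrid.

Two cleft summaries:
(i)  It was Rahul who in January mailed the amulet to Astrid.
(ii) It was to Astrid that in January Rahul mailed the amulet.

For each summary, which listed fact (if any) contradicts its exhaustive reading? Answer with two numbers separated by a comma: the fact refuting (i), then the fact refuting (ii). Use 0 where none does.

0, 0

Summary (i) focuses "Rahul" (the agent); background the amulet as thing and Astrid as recipient and in January as setting. No fact matches that background with a different agent, so 0.
Summary (ii) focuses "Astrid" (the recipient); background Rahul as agent and the amulet as thing and in January as setting. No fact matches that background with a different recipient, so 0.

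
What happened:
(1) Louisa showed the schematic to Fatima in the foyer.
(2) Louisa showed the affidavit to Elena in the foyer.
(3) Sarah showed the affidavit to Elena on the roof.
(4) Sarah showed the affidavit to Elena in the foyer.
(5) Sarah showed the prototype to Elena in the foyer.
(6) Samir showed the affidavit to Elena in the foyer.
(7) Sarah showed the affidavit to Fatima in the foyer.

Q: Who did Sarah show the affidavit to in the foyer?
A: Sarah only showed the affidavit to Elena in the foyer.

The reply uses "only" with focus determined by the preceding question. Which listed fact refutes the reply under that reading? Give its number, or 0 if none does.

7

Answering "Who did ... to ...?" puts focus on the recipient — here, "Elena".
So "only" ranges over recipients; the rest (agent = Sarah, thing = the affidavit, setting = in the foyer) is presupposed.
Fact (7) keeps agent = Sarah, thing = the affidavit, setting = in the foyer but has recipient = Fatima; that refutes the reply.
(Fact (5) would refute a reading with focus on the thing — but that is not what the question asks.)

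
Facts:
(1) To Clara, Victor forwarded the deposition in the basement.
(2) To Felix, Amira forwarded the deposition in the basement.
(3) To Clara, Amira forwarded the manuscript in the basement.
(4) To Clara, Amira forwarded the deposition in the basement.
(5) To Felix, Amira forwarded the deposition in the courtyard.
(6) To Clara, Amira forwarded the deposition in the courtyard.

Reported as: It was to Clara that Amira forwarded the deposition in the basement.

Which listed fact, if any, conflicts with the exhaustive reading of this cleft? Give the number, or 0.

2

Focus of the cleft: "Clara" (the recipient). Presupposed background: Amira as agent and the deposition as thing and in the basement as setting.
Exhaustivity: Clara is the only recipient satisfying that background.
Fact (2) shares the background but with recipient = Felix; exhaustivity is violated.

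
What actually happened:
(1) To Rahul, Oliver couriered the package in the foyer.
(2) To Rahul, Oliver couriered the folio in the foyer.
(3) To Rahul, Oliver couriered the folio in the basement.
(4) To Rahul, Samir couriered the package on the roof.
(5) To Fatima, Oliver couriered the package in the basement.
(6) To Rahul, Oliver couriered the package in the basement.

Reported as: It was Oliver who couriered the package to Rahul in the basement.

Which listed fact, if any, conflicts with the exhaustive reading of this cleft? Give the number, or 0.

The cleft puts "Oliver" in focus and presupposes the open proposition with the package as thing and Rahul as recipient and in the basement as setting.
The exhaustive reading says no other agent fits that background.
No listed fact matches the background with a different agent. Exhaustivity holds.

0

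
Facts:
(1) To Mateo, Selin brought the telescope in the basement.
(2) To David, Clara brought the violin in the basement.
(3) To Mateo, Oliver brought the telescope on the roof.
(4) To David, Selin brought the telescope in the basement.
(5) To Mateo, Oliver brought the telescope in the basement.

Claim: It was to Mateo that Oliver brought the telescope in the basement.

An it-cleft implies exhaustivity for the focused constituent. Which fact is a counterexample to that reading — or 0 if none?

Focus of the cleft: "Mateo" (the recipient). Presupposed background: Oliver as agent and the telescope as thing and in the basement as setting.
The exhaustive reading says no other recipient fits that background.
No listed fact matches the background with a different recipient. Exhaustivity holds.

0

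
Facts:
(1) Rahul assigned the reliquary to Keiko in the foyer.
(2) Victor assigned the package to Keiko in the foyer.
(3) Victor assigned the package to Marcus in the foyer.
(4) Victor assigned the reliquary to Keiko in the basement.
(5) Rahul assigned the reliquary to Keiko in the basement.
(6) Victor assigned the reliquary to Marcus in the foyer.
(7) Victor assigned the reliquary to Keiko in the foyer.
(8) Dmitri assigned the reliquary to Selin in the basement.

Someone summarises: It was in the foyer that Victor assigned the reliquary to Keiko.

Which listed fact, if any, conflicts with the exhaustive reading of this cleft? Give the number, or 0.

4

Focus of the cleft: "in the foyer" (the setting). Presupposed background: Victor as agent and the reliquary as thing and Keiko as recipient.
Exhaustivity: in the foyer is the only setting satisfying that background.
Fact (4) shares the background but with setting = in the basement; exhaustivity is violated.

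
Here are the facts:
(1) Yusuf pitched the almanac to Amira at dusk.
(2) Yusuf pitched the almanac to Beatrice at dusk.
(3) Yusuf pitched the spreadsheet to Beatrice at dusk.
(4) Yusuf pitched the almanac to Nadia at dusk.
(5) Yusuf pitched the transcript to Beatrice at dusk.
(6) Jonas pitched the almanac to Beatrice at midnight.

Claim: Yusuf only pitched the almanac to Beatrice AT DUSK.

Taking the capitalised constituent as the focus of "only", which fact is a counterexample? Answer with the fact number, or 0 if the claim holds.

The capitals mark "at dusk" as focus. So "only" rules out other settings, with the rest (agent = Yusuf, thing = the almanac, recipient = Beatrice) as background.
No fact matches agent = Yusuf, thing = the almanac, recipient = Beatrice with a different setting — every other fact differs on at least one backgrounded slot. So no fact refutes it.

0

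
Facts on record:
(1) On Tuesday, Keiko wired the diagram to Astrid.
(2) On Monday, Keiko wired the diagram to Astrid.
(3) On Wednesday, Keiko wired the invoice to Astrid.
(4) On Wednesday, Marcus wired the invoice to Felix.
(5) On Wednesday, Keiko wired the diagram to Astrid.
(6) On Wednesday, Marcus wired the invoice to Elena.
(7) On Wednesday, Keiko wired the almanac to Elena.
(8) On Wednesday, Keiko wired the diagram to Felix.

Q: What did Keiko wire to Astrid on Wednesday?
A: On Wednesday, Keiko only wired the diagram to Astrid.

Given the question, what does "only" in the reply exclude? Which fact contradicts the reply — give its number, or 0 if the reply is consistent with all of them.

The question "What did ...?" targets the thing, so in the reply the focus falls on "the diagram".
"Only" then excludes alternative things while the background — Keiko as agent and Astrid as recipient and on Wednesday as setting — is held fixed.
Fact (3) keeps Keiko as agent and Astrid as recipient and on Wednesday as setting but has thing = the invoice; that refutes the reply.
(Fact (1) would refute a reading with focus on the setting — but that is not what the question asks.)

3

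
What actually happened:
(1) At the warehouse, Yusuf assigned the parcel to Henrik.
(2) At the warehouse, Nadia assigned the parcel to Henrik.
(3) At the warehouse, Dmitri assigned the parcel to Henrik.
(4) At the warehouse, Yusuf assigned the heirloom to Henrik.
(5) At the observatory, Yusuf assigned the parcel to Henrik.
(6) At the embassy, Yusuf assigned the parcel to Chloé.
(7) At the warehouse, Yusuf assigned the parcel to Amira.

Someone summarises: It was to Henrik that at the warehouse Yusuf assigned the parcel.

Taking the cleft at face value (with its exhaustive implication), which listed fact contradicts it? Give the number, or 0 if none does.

The cleft puts "Henrik" in focus and presupposes the open proposition with same agent, thing, setting (Yusuf / the parcel / at the warehouse).
The exhaustive reading says no other recipient fits that background.
But fact (7) also has same agent, thing, setting (Yusuf / the parcel / at the warehouse), with recipient = Amira — so the exhaustive reading fails.

7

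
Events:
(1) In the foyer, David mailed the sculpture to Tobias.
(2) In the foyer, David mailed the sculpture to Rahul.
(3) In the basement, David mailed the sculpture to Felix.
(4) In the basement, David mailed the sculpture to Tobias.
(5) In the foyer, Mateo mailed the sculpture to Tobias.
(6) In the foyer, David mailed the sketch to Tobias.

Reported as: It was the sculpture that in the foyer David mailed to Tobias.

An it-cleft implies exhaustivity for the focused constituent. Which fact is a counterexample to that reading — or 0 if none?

The cleft puts "the sculpture" in focus and presupposes the open proposition with agent = David, recipient = Tobias, setting = in the foyer.
The exhaustive reading says no other thing fits that background.
But fact (6) also has agent = David, recipient = Tobias, setting = in the foyer, with thing = the sketch — so the exhaustive reading fails.

6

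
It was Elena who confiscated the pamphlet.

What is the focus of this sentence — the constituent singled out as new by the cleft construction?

In an it-cleft "It was X that/who ...", the clefted constituent X is the focus; the that/who-clause expresses the presupposed open proposition.
Here the focus is "Elena". The backgrounded (presupposed) material includes "the pamphlet".

Elena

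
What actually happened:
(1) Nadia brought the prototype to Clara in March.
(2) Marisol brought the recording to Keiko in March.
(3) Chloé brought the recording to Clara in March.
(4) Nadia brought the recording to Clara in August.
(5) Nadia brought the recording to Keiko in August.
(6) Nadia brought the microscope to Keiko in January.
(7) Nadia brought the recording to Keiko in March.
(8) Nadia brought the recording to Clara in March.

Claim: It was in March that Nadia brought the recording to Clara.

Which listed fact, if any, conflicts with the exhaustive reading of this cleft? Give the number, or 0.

The cleft puts "in March" in focus and presupposes the open proposition with Nadia as agent and the recording as thing and Clara as recipient.
The exhaustive reading says no other setting fits that background.
But fact (4) also has Nadia as agent and the recording as thing and Clara as recipient, with setting = in August — so the exhaustive reading fails.

4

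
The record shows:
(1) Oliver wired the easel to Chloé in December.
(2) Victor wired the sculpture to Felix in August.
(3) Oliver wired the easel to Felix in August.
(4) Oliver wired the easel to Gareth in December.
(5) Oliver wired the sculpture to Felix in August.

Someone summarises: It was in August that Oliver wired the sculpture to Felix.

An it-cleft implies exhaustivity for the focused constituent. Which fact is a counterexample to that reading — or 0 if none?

Focus of the cleft: "in August" (the setting). Presupposed background: agent = Oliver, thing = the sculpture, recipient = Felix.
Exhaustivity: in August is the only setting satisfying that background.
No listed fact matches the background with a different setting. Exhaustivity holds.

0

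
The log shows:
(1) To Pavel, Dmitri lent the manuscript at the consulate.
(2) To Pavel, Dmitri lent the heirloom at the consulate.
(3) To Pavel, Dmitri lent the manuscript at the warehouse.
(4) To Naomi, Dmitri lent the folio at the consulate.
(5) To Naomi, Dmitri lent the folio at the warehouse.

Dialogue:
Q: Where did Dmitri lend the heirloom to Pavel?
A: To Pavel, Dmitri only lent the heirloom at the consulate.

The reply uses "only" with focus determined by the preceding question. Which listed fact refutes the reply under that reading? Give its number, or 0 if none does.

0

Answering "Where did ...?" puts focus on the setting — here, "at the consulate".
"Only" then excludes alternative settings while the background — agent = Dmitri, thing = the heirloom, recipient = Pavel — is held fixed.
No listed fact shares that background with another setting. Nothing contradicts the reply.
(Fact (1) would refute a reading with focus on the thing — but that is not what the question asks.)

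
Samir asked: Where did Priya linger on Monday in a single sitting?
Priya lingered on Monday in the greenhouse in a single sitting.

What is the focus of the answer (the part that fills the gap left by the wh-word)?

The wh-word "where" asks about the location.
In the answer, "Priya", "on Monday" and "in a single sitting" are given — repeated from the question.
The constituent filling the location gap is "in the greenhouse"; that is the focus and would carry nuclear stress.

in the greenhouse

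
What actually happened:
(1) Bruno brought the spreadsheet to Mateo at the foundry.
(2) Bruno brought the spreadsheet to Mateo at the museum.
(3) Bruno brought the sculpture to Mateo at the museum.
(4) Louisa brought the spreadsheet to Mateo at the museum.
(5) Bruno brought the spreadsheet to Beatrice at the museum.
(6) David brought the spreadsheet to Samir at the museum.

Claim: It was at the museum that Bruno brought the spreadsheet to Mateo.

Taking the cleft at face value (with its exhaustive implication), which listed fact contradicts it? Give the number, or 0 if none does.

The cleft puts "at the museum" in focus and presupposes the open proposition with Bruno as agent and the spreadsheet as thing and Mateo as recipient.
The exhaustive reading says no other setting fits that background.
Fact (1) shares the background but with setting = at the foundry; exhaustivity is violated.

1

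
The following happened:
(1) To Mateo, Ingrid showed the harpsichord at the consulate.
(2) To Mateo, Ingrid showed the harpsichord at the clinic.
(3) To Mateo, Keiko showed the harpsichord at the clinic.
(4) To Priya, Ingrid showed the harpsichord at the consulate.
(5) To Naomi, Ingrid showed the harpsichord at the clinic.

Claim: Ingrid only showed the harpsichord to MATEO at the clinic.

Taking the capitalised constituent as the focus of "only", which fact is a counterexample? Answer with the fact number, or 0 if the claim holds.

5

The capitals mark "Mateo" as focus. So "only" rules out other recipients, with the rest (agent = Ingrid, thing = the harpsichord, setting = at the clinic) as background.
Fact (5) matches on agent = Ingrid, thing = the harpsichord, setting = at the clinic, but has recipient = Naomi instead. That refutes the claim.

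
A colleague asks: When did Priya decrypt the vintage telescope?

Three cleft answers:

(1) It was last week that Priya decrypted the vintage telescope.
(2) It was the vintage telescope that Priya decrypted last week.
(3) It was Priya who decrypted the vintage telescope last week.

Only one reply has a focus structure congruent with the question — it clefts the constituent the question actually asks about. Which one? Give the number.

1

The question word "when" targets the time.
Option (1) clefts "last week" — that matches what the question asks about.
Option (2) clefts "the vintage telescope" — the direct object, not what was asked.
Option (3) clefts "Priya" — the subject (agent), not what was asked.
So the congruent reply is (1).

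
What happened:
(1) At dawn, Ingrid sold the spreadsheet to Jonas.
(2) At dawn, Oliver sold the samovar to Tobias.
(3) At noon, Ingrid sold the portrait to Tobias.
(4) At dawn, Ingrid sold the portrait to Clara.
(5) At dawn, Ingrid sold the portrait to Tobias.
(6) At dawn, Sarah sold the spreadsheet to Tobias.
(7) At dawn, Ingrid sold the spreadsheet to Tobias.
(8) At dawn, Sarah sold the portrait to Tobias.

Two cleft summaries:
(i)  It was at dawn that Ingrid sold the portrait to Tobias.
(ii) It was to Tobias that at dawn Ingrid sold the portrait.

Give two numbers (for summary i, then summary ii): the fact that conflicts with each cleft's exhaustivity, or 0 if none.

3, 4

(i): focus "at dawn". Looking for Ingrid as agent and the portrait as thing and Tobias as recipient with some other setting — fact (3) has at noon there. Refuted.
(ii): focus "Tobias". Looking for Ingrid as agent and the portrait as thing and at dawn as setting with some other recipient — fact (4) has Clara there. Refuted.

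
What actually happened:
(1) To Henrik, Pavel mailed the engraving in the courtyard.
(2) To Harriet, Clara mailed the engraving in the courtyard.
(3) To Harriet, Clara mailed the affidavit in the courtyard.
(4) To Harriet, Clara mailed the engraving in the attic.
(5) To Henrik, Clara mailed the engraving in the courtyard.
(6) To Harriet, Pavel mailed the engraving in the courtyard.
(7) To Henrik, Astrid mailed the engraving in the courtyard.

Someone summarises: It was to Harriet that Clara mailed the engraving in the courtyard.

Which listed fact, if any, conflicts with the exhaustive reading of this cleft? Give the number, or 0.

Focus of the cleft: "Harriet" (the recipient). Presupposed background: Clara as agent and the engraving as thing and in the courtyard as setting.
The exhaustive reading says no other recipient fits that background.
But fact (5) also has Clara as agent and the engraving as thing and in the courtyard as setting, with recipient = Henrik — so the exhaustive reading fails.

5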